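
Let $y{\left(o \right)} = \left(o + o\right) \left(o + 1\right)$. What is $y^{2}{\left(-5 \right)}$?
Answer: $1600$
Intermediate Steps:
$y{\left(o \right)} = 2 o \left(1 + o\right)$
$y^{2}{\left(-5 \right)} = \left(2 \left(-5\right) \left(1 - 5\right)\right)^{2} = \left(2 \left(-5\right) \left(-4\right)\right)^{2} = 40^{2} = 1600$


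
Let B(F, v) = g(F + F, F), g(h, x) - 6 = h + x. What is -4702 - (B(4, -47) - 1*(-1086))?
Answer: -5806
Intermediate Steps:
g(h, x) = 6 + h + x (g(h, x) = 6 + (h + x) = 6 + h + x)
B(F, v) = 6 + 3*F (B(F, v) = 6 + (F + F) + F = 6 + 2*F + F = 6 + 3*F)
-4702 - (B(4, -47) - 1*(-1086)) = -4702 - ((6 + 3*4) - 1*(-1086)) = -4702 - ((6 + 12) + 1086) = -4702 - (18 + 1086) = -4702 - 1*1104 = -4702 - 1104 = -5806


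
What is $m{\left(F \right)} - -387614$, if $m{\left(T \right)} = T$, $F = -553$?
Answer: $387061$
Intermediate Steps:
$m{\left(F \right)} - -387614 = -553 - -387614 = -553 + 387614 = 387061$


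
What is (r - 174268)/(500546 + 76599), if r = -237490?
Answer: -411758/577145 ≈ -0.71344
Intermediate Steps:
(r - 174268)/(500546 + 76599) = (-237490 - 174268)/(500546 + 76599) = -411758/577145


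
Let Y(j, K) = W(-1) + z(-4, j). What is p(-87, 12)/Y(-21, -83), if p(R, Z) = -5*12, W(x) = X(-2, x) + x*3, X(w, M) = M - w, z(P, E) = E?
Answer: 60/23 ≈ 2.6087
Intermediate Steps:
W(x) = 2 + 4*x (W(x) = (x - 1*(-2)) + x*3 = (x + 2) + 3*x = (2 + x) + 3*x = 2 + 4*x)
Y(j, K) = -2 + j (Y(j, K) = (2 + 4*(-1)) + j = (2 - 4) + j = -2 + j)
p(R, Z) = -60
p(-87, 12)/Y(-21, -83) = -60/(-2 - 21) = -60/(-23) = -60*(-1/23) = 60/23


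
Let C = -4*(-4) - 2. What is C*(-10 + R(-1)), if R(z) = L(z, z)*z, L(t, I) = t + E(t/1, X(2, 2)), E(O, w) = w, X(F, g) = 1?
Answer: -140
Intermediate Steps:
L(t, I) = 1 + t (L(t, I) = t + 1 = 1 + t)
C = 14 (C = 16 - 2 = 14)
R(z) = z*(1 + z) (R(z) = (1 + z)*z = z*(1 + z))
C*(-10 + R(-1)) = 14*(-10 - (1 - 1)) = 14*(-10 - 1*0) = 14*(-10 + 0) = 14*(-10) = -140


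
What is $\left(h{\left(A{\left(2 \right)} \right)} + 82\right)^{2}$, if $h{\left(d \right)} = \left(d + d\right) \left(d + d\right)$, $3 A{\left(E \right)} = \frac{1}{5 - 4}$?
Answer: $\frac{550564}{81} \approx 6797.1$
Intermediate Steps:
$A{\left(E \right)} = \frac{1}{3}$ ($A{\left(E \right)} = \frac{1}{3 \left(5 - 4\right)} = \frac{1}{3 \cdot 1} = \frac{1}{3} \cdot 1 = \frac{1}{3}$)
$h{\left(d \right)} = 4 d^{2}$ ($h{\left(d \right)} = 2 d 2 d = 4 d^{2}$)
$\left(h{\left(A{\left(2 \right)} \right)} + 82\right)^{2} = \left(\frac{4}{9} + 82\right)^{2} = \left(\frac{742}{9}\right)^{2} = \frac{550564}{81}$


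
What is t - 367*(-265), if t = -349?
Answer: 96906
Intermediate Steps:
t - 367*(-265) = -349 - 367*(-265) = -349 + 97255 = 96906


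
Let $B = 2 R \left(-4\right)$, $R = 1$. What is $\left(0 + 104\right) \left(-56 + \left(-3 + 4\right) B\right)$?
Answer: $-6656$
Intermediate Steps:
$B = -8$ ($B = 2 \cdot 1 \left(-4\right) = 2 \left(-4\right) = -8$)
$\left(0 + 104\right) \left(-56 + \left(-3 + 4\right) B\right) = \left(0 + 104\right) \left(-56 + \left(-3 + 4\right) \left(-8\right)\right) = 104 \left(-56 + 1 \left(-8\right)\right) = 104 \left(-56 - 8\right) = 104 \left(-64\right) = -6656$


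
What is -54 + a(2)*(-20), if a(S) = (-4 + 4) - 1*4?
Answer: 26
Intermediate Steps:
a(S) = -4 (a(S) = 0 - 4 = -4)
-54 + a(2)*(-20) = -54 - 4*(-20) = -54 + 80 = 26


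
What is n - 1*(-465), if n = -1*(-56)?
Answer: 521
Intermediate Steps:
n = 56
n - 1*(-465) = 56 - 1*(-465) = 56 + 465 = 521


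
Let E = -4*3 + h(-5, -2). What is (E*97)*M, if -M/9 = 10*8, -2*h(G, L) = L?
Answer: 768240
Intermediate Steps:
h(G, L) = -L/2
M = -720 (M = -90*8 = -9*80 = -720)
E = -11 (E = -4*3 - 1/2*(-2) = -12 + 1 = -11)
(E*97)*M = -11*97*(-720) = -1067*(-720) = 768240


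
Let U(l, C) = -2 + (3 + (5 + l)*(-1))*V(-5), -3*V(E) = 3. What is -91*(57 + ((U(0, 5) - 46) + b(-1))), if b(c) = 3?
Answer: -1274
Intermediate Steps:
V(E) = -1 (V(E) = -⅓*3 = -1)
U(l, C) = l (U(l, C) = -2 + (3 + (5 + l)*(-1))*(-1) = -2 + (3 + (-5 - l))*(-1) = -2 + (-2 - l)*(-1) = -2 + (2 + l) = l)
-91*(57 + ((U(0, 5) - 46) + b(-1))) = -91*(57 + ((0 - 46) + 3)) = -91*(57 + (-46 + 3)) = -91*(57 - 43) = -91*14 = -1274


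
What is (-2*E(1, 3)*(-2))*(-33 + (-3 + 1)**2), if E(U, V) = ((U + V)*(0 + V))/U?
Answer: -1392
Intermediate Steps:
E(U, V) = V*(U + V)/U (E(U, V) = ((U + V)*V)/U = (V*(U + V))/U = V*(U + V)/U)
(-2*E(1, 3)*(-2))*(-33 + (-3 + 1)**2) = (-6*(1 + 3)/1*(-2))*(-33 + (-3 + 1)**2) = (-6*4*(-2))*(-33 + (-2)**2) = (-2*12*(-2))*(-33 + 4) = -24*(-2)*(-29) = 48*(-29) = -1392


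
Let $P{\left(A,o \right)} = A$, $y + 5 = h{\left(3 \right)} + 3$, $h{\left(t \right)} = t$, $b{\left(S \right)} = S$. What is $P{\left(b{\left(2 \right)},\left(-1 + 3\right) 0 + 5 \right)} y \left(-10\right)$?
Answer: $-20$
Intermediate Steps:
$y = 1$ ($y = -5 + \left(3 + 3\right) = -5 + 6 = 1$)
$P{\left(b{\left(2 \right)},\left(-1 + 3\right) 0 + 5 \right)} y \left(-10\right) = 2 \cdot 1 \left(-10\right) = 2 \left(-10\right) = -20$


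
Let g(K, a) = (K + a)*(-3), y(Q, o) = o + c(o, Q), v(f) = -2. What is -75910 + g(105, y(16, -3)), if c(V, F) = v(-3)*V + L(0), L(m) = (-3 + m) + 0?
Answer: -76225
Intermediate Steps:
L(m) = -3 + m
c(V, F) = -3 - 2*V (c(V, F) = -2*V + (-3 + 0) = -2*V - 3 = -3 - 2*V)
y(Q, o) = -3 - o (y(Q, o) = o + (-3 - 2*o) = -3 - o)
g(K, a) = -3*K - 3*a
-75910 + g(105, y(16, -3)) = -75910 + (-3*105 - 3*(-3 - 1*(-3))) = -75910 + (-315 - 3*(-3 + 3)) = -75910 + (-315 - 3*0) = -75910 + (-315 + 0) = -75910 - 315 = -76225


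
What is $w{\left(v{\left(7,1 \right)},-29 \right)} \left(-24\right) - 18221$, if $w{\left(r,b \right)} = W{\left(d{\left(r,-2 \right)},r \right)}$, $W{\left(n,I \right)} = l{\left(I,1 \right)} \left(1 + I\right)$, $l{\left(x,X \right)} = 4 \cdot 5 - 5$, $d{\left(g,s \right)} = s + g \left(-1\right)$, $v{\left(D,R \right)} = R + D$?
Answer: $-21461$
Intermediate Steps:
$v{\left(D,R \right)} = D + R$
$d{\left(g,s \right)} = s - g$
$l{\left(x,X \right)} = 15$ ($l{\left(x,X \right)} = 20 - 5 = 15$)
$W{\left(n,I \right)} = 15 + 15 I$ ($W{\left(n,I \right)} = 15 \left(1 + I\right) = 15 + 15 I$)
$w{\left(r,b \right)} = 15 + 15 r$
$w{\left(v{\left(7,1 \right)},-29 \right)} \left(-24\right) - 18221 = \left(15 + 15 \left(7 + 1\right)\right) \left(-24\right) - 18221 = \left(15 + 15 \cdot 8\right) \left(-24\right) - 18221 = \left(15 + 120\right) \left(-24\right) - 18221 = 135 \left(-24\right) - 18221 = -3240 - 18221 = -21461$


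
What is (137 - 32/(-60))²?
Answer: 4255969/225 ≈ 18915.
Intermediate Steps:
(137 - 32/(-60))² = (137 - 32*(-1/60))² = (137 + 8/15)² = (2063/15)² = 4255969/225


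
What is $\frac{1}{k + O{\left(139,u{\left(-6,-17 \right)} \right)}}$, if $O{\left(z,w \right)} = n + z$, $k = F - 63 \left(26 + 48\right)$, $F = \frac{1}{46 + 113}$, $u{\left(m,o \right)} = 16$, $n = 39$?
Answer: $- \frac{159}{712955} \approx -0.00022302$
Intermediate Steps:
$F = \frac{1}{159} \approx 0.0062893$
$k = - \frac{741257}{159}$ ($k = \frac{1}{159} - 63 \left(26 + 48\right) = \frac{1}{159} - 4662 = - \frac{741257}{159} \approx -4662.0$)
$O{\left(z,w \right)} = 39 + z$
$\frac{1}{k + O{\left(139,u{\left(-6,-17 \right)} \right)}} = \frac{1}{- \frac{741257}{159} + \left(39 + 139\right)} = \frac{1}{- \frac{741257}{159} + 178} = \frac{1}{- \frac{712955}{159}} = - \frac{159}{712955}$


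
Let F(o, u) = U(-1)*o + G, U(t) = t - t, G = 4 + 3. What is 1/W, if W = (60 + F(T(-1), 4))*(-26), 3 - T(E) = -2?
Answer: -1/1742 ≈ -0.00057405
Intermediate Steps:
T(E) = 5 (T(E) = 3 - 1*(-2) = 3 + 2 = 5)
G = 7
U(t) = 0
F(o, u) = 7 (F(o, u) = 0*o + 7 = 0 + 7 = 7)
W = -1742 (W = (60 + 7)*(-26) = 67*(-26) = -1742)
1/W = 1/(-1742) = -1/1742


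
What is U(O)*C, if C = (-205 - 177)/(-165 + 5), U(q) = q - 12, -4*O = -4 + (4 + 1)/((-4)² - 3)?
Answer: -110207/4160 ≈ -26.492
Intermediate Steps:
O = 47/52 (O = -(-4 + (4 + 1)/((-4)² - 3))/4 = -(-4 + 5/(16 - 3))/4 = -(-4 + 5/13)/4 = -¼*(-47/13) = 47/52 ≈ 0.90385)
U(q) = -12 + q
C = 191/80 (C = -382/(-160) = -382*(-1/160) = 191/80 ≈ 2.3875)
U(O)*C = (-12 + 47/52)*(191/80) = -577/52*191/80 = -110207/4160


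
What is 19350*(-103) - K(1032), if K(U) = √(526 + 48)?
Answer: -1993050 - √574 ≈ -1.9931e+6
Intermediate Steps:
K(U) = √574
19350*(-103) - K(1032) = 19350*(-103) - √574 = -1993050 - √574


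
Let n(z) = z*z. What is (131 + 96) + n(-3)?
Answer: 236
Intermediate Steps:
n(z) = z²
(131 + 96) + n(-3) = (131 + 96) + (-3)² = 227 + 9 = 236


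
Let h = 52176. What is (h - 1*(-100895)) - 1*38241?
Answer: 114830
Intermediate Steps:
(h - 1*(-100895)) - 1*38241 = (52176 - 1*(-100895)) - 1*38241 = (52176 + 100895) - 38241 = 153071 - 38241 = 114830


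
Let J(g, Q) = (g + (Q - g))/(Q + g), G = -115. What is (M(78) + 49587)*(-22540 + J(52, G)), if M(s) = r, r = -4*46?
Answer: -70147566715/63 ≈ -1.1135e+9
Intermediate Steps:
r = -184
M(s) = -184
J(g, Q) = Q/(Q + g)
(M(78) + 49587)*(-22540 + J(52, G)) = (-184 + 49587)*(-22540 - 115/(-115 + 52)) = 49403*(-22540 - 115/(-63)) = 49403*(-22540 - 115*(-1/63)) = 49403*(-22540 + 115/63) = 49403*(-1419905/63) = -70147566715/63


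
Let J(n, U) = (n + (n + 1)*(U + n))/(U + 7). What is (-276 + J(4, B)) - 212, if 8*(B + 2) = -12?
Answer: -3403/7 ≈ -486.14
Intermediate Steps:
B = -7/2 (B = -2 + (1/8)*(-12) = -2 - 3/2 = -7/2 ≈ -3.5000)
J(n, U) = (n + (1 + n)*(U + n))/(7 + U)
(-276 + J(4, B)) - 212 = (-276 + (-7/2 + 4**2 + 2*4 - 7/2*4)/(7 - 7/2)) - 212 = (-276 + (-7/2 + 16 + 8 - 14)/(7/2)) - 212 = (-276 + (2/7)*(13/2)) - 212 = (-276 + 13/7) - 212 = -1919/7 - 212 = -3403/7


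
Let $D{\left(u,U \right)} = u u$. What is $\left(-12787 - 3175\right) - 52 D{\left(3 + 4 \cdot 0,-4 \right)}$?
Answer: $-16430$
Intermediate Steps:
$D{\left(u,U \right)} = u^{2}$
$\left(-12787 - 3175\right) - 52 D{\left(3 + 4 \cdot 0,-4 \right)} = \left(-12787 - 3175\right) - 52 \left(3 + 4 \cdot 0\right)^{2} = \left(-12787 - 3175\right) - 52 \left(3 + 0\right)^{2} = -15962 - 52 \cdot 3^{2} = -15962 - 52 \cdot 9 = -15962 - 468 = -16430$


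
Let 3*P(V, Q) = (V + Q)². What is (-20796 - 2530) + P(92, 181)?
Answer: 1517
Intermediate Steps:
P(V, Q) = (Q + V)²/3 (P(V, Q) = (V + Q)²/3 = (Q + V)²/3)
(-20796 - 2530) + P(92, 181) = (-20796 - 2530) + (181 + 92)²/3 = -23326 + (⅓)*273² = -23326 + (⅓)*74529 = -23326 + 24843 = 1517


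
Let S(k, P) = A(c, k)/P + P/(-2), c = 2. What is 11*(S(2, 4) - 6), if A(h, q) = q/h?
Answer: -341/4 ≈ -85.250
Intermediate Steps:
S(k, P) = -P/2 + k/(2*P) (S(k, P) = (k/2)/P + P/(-2) = (k*(½))/P + P*(-½) = (k/2)/P - P/2 = k/(2*P) - P/2 = -P/2 + k/(2*P))
11*(S(2, 4) - 6) = 11*((½)*(2 - 1*4²)/4 - 6) = 11*((½)*(¼)*(2 - 1*16) - 6) = 11*((½)*(¼)*(2 - 16) - 6) = 11*((½)*(¼)*(-14) - 6) = 11*(-7/4 - 6) = 11*(-31/4) = -341/4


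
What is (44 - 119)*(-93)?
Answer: 6975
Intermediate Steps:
(44 - 119)*(-93) = -75*(-93) = 6975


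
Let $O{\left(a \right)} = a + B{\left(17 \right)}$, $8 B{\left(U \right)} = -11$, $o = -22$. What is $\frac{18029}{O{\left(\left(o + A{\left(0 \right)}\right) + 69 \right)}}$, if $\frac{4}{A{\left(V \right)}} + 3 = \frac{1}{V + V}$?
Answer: $\frac{144232}{365} \approx 395.16$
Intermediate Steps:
$A{\left(V \right)} = \frac{4}{-3 + \frac{1}{2 V}}$ ($A{\left(V \right)} = \frac{4}{-3 + \frac{1}{V + V}} = \frac{4}{-3 + \frac{1}{2 V}}$)
$B{\left(U \right)} = - \frac{11}{8}$ ($B{\left(U \right)} = \frac{1}{8} \left(-11\right) = - \frac{11}{8}$)
$O{\left(a \right)} = - \frac{11}{8} + a$ ($O{\left(a \right)} = a - \frac{11}{8} = - \frac{11}{8} + a$)
$\frac{18029}{O{\left(\left(o + A{\left(0 \right)}\right) + 69 \right)}} = \frac{18029}{- \frac{11}{8} + \left(\left(-22 - \frac{0}{-1 + 6 \cdot 0}\right) + 69\right)} = \frac{18029}{- \frac{11}{8} + \left(\left(-22 - \frac{0}{-1 + 0}\right) + 69\right)} = \frac{18029}{- \frac{11}{8} + \left(\left(-22 - \frac{0}{-1}\right) + 69\right)} = \frac{18029}{- \frac{11}{8} + \left(\left(-22 - 0 \left(-1\right)\right) + 69\right)} = \frac{18029}{- \frac{11}{8} + \left(\left(-22 + 0\right) + 69\right)} = \frac{18029}{- \frac{11}{8} + \left(-22 + 69\right)} = \frac{18029}{- \frac{11}{8} + 47} = \frac{18029}{\frac{365}{8}} = 18029 \cdot \frac{8}{365} = \frac{144232}{365}$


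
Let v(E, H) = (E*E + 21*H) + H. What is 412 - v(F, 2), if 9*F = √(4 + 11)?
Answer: 9931/27 ≈ 367.81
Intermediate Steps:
F = √15/9 (F = √(4 + 11)/9 = √15/9 ≈ 0.43033)
v(E, H) = E² + 22*H (v(E, H) = (E² + 21*H) + H = E² + 22*H)
412 - v(F, 2) = 412 - ((√15/9)² + 22*2) = 412 - (5/27 + 44) = 412 - 1*1193/27 = 412 - 1193/27 = 9931/27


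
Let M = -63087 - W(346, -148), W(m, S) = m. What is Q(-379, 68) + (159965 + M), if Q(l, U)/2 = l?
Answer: 95774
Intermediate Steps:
Q(l, U) = 2*l
M = -63433 (M = -63087 - 1*346 = -63087 - 346 = -63433)
Q(-379, 68) + (159965 + M) = 2*(-379) + (159965 - 63433) = -758 + 96532 = 95774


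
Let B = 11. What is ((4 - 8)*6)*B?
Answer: -264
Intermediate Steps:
((4 - 8)*6)*B = ((4 - 8)*6)*11 = -4*6*11 = -24*11 = -264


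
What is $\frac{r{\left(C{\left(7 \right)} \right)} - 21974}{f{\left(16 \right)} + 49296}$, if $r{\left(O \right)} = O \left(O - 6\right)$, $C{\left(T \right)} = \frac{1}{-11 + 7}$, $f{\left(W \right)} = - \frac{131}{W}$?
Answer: $- \frac{351559}{788605} \approx -0.4458$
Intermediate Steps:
$C{\left(T \right)} = - \frac{1}{4}$ ($C{\left(T \right)} = \frac{1}{-4} = - \frac{1}{4}$)
$r{\left(O \right)} = O \left(-6 + O\right)$
$\frac{r{\left(C{\left(7 \right)} \right)} - 21974}{f{\left(16 \right)} + 49296} = \frac{- \frac{-6 - \frac{1}{4}}{4} - 21974}{- \frac{131}{16} + 49296} = \frac{\left(- \frac{1}{4}\right) \left(- \frac{25}{4}\right) - 21974}{\left(-131\right) \frac{1}{16} + 49296} = \frac{\frac{25}{16} - 21974}{- \frac{131}{16} + 49296} = - \frac{351559}{16 \cdot \frac{788605}{16}} = \left(- \frac{351559}{16}\right) \frac{16}{788605} = - \frac{351559}{788605}$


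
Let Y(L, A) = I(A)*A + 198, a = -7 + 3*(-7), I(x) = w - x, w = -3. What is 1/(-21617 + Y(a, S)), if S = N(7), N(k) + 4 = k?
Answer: -1/21437 ≈ -4.6648e-5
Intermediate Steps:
N(k) = -4 + k
I(x) = -3 - x
S = 3 (S = -4 + 7 = 3)
a = -28 (a = -7 - 21 = -28)
Y(L, A) = 198 + A*(-3 - A) (Y(L, A) = (-3 - A)*A + 198 = A*(-3 - A) + 198 = 198 + A*(-3 - A))
1/(-21617 + Y(a, S)) = 1/(-21617 + (198 - 1*3*(3 + 3))) = 1/(-21617 + (198 - 1*3*6)) = 1/(-21617 + (198 - 18)) = 1/(-21617 + 180) = 1/(-21437) = -1/21437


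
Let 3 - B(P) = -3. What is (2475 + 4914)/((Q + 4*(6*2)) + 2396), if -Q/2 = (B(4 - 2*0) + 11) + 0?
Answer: 7389/2410 ≈ 3.0660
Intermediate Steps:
B(P) = 6 (B(P) = 3 - 1*(-3) = 3 + 3 = 6)
Q = -34 (Q = -2*((6 + 11) + 0) = -2*(17 + 0) = -2*17 = -34)
(2475 + 4914)/((Q + 4*(6*2)) + 2396) = (2475 + 4914)/((-34 + 4*(6*2)) + 2396) = 7389/((-34 + 4*12) + 2396) = 7389/((-34 + 48) + 2396) = 7389/(14 + 2396) = 7389/2410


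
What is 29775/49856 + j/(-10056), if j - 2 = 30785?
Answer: -154437409/62668992 ≈ -2.4643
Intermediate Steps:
j = 30787 (j = 2 + 30785 = 30787)
29775/49856 + j/(-10056) = 29775/49856 + 30787/(-10056) = 29775*(1/49856) + 30787*(-1/10056) = 29775/49856 - 30787/10056 = -154437409/62668992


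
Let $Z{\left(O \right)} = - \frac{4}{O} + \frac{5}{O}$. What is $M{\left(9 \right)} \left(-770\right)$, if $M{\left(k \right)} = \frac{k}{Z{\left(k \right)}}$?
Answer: $-62370$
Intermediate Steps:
$Z{\left(O \right)} = \frac{1}{O}$
$M{\left(k \right)} = k^{2}$ ($M{\left(k \right)} = \frac{k}{\frac{1}{k}} = k k = k^{2}$)
$M{\left(9 \right)} \left(-770\right) = 9^{2} \left(-770\right) = 81 \left(-770\right) = -62370$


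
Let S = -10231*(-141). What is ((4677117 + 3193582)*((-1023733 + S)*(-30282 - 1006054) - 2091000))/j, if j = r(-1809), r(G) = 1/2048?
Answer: -6996679981594970177536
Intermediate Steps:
S = 1442571
r(G) = 1/2048
j = 1/2048 ≈ 0.00048828
((4677117 + 3193582)*((-1023733 + S)*(-30282 - 1006054) - 2091000))/j = ((4677117 + 3193582)*((-1023733 + 1442571)*(-30282 - 1006054) - 2091000))/(1/2048) = (7870699*(418838*(-1036336) - 2091000))*2048 = (7870699*(-434056897568 - 2091000))*2048 = (7870699*(-434058988568))*2048 = -3416347647263169032*2048 = -6996679981594970177536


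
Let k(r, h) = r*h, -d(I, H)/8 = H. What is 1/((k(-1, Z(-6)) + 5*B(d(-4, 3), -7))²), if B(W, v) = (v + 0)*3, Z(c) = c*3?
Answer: 1/7569 ≈ 0.00013212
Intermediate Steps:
d(I, H) = -8*H
Z(c) = 3*c
B(W, v) = 3*v (B(W, v) = v*3 = 3*v)
k(r, h) = h*r
1/((k(-1, Z(-6)) + 5*B(d(-4, 3), -7))²) = 1/(((3*(-6))*(-1) + 5*(3*(-7)))²) = 1/((-18*(-1) + 5*(-21))²) = 1/((18 - 105)²) = 1/((-87)²) = 1/7569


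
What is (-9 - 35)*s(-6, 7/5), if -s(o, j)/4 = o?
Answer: -1056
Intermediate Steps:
s(o, j) = -4*o
(-9 - 35)*s(-6, 7/5) = (-9 - 35)*(-4*(-6)) = -44*24 = -1056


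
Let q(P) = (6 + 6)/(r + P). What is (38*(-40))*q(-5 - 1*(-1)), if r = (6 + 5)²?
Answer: -6080/39 ≈ -155.90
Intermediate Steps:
r = 121 (r = 11² = 121)
q(P) = 12/(121 + P) (q(P) = (6 + 6)/(121 + P) = 12/(121 + P))
(38*(-40))*q(-5 - 1*(-1)) = (38*(-40))*(12/(121 + (-5 - 1*(-1)))) = -18240/(121 + (-5 + 1)) = -18240/(121 - 4) = -18240/117 = -1520*4/39 = -6080/39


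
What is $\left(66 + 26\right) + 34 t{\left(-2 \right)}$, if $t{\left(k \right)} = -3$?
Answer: $-10$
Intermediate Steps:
$\left(66 + 26\right) + 34 t{\left(-2 \right)} = \left(66 + 26\right) + 34 \left(-3\right) = 92 - 102 = -10$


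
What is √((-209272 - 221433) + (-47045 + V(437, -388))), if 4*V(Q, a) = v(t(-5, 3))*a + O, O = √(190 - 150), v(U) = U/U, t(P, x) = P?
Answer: √(-1911388 + 2*√10)/2 ≈ 691.26*I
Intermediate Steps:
v(U) = 1
O = 2*√10 (O = √40 = 2*√10 ≈ 6.3246)
V(Q, a) = √10/2 + a/4 (V(Q, a) = (1*a + 2*√10)/4 = (a + 2*√10)/4 = √10/2 + a/4)
√((-209272 - 221433) + (-47045 + V(437, -388))) = √((-209272 - 221433) + (-47045 + (√10/2 + (¼)*(-388)))) = √(-430705 + (-47045 + (√10/2 - 97))) = √(-430705 + (-47045 + (-97 + √10/2))) = √(-430705 + (-47142 + √10/2)) = √(-477847 + √10/2)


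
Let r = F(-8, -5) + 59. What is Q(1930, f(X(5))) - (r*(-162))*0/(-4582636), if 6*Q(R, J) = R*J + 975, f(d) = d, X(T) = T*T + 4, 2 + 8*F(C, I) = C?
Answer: 56945/6 ≈ 9490.8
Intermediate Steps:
F(C, I) = -1/4 + C/8
X(T) = 4 + T**2 (X(T) = T**2 + 4 = 4 + T**2)
r = 231/4 (r = (-1/4 + (1/8)*(-8)) + 59 = (-1/4 - 1) + 59 = -5/4 + 59 = 231/4 ≈ 57.750)
Q(R, J) = 325/2 + J*R/6 (Q(R, J) = (R*J + 975)/6 = (J*R + 975)/6 = (975 + J*R)/6 = 325/2 + J*R/6)
Q(1930, f(X(5))) - (r*(-162))*0/(-4582636) = (325/2 + (1/6)*(4 + 5**2)*1930) - ((231/4)*(-162))*0/(-4582636) = (325/2 + (1/6)*(4 + 25)*1930) - (-18711/2*0)*(-1)/4582636 = (325/2 + (1/6)*29*1930) - 0*(-1)/4582636 = (325/2 + 27985/3) - 1*0 = 56945/6 + 0 = 56945/6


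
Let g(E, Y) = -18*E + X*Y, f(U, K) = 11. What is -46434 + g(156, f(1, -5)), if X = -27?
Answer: -49539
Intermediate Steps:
g(E, Y) = -27*Y - 18*E (g(E, Y) = -18*E - 27*Y = -27*Y - 18*E)
-46434 + g(156, f(1, -5)) = -46434 + (-27*11 - 18*156) = -46434 + (-297 - 2808) = -46434 - 3105 = -49539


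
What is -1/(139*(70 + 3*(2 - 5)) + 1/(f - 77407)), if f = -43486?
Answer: -120893/1025051746 ≈ -0.00011794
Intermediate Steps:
-1/(139*(70 + 3*(2 - 5)) + 1/(f - 77407)) = -1/(139*(70 + 3*(2 - 5)) + 1/(-43486 - 77407)) = -1/(139*(70 + 3*(-3)) + 1/(-120893)) = -1/(139*(70 - 9) - 1/120893) = -1/(139*61 - 1/120893) = -1/(8479 - 1/120893) = -1/1025051746/120893 = -1*120893/1025051746 = -120893/1025051746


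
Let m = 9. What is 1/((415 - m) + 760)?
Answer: 1/1166 ≈ 0.00085763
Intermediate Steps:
1/((415 - m) + 760) = 1/((415 - 1*9) + 760) = 1/((415 - 9) + 760) = 1/(406 + 760) = 1/1166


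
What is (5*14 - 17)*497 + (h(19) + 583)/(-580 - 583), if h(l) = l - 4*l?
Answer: 30634057/1163 ≈ 26341.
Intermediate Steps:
h(l) = -3*l
(5*14 - 17)*497 + (h(19) + 583)/(-580 - 583) = (5*14 - 17)*497 + (-3*19 + 583)/(-580 - 583) = (70 - 17)*497 + (-57 + 583)/(-1163) = 53*497 + 526*(-1/1163) = 26341 - 526/1163 = 30634057/1163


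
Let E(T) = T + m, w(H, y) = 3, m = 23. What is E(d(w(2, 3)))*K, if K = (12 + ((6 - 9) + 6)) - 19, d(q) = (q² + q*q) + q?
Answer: -176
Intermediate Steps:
d(q) = q + 2*q² (d(q) = (q² + q²) + q = 2*q² + q = q + 2*q²)
E(T) = 23 + T (E(T) = T + 23 = 23 + T)
K = -4 (K = (12 + (-3 + 6)) - 19 = (12 + 3) - 19 = 15 - 19 = -4)
E(d(w(2, 3)))*K = (23 + 3*(1 + 2*3))*(-4) = (23 + 3*(1 + 6))*(-4) = (23 + 3*7)*(-4) = (23 + 21)*(-4) = 44*(-4) = -176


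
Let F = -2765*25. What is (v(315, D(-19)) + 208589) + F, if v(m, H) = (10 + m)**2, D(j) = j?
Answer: 245089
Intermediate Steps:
F = -69125
(v(315, D(-19)) + 208589) + F = ((10 + 315)**2 + 208589) - 69125 = (325**2 + 208589) - 69125 = (105625 + 208589) - 69125 = 314214 - 69125 = 245089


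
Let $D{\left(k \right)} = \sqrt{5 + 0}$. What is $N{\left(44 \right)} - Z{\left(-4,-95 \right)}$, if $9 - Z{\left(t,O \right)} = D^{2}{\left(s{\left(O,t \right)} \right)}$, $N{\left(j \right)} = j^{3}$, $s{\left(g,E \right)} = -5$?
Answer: $85180$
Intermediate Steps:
$D{\left(k \right)} = \sqrt{5}$
$Z{\left(t,O \right)} = 4$ ($Z{\left(t,O \right)} = 9 - \left(\sqrt{5}\right)^{2} = 9 - 5 = 4$)
$N{\left(44 \right)} - Z{\left(-4,-95 \right)} = 44^{3} - 4 = 85184 - 4 = 85180$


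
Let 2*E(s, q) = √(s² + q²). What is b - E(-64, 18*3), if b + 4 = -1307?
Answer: -1311 - √1753 ≈ -1352.9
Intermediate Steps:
E(s, q) = √(q² + s²)/2 (E(s, q) = √(s² + q²)/2 = √(q² + s²)/2)
b = -1311 (b = -4 - 1307 = -1311)
b - E(-64, 18*3) = -1311 - √((18*3)² + (-64)²)/2 = -1311 - √(54² + 4096)/2 = -1311 - √(2916 + 4096)/2 = -1311 - √7012/2 = -1311 - 2*√1753/2 = -1311 - √1753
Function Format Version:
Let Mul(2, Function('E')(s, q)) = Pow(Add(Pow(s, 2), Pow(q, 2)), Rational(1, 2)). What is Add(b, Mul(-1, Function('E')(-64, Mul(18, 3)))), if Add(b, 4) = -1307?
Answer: Add(-1311, Mul(-1, Pow(1753, Rational(1, 2)))) ≈ -1352.9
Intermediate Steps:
Function('E')(s, q) = Mul(Rational(1, 2), Pow(Add(Pow(q, 2), Pow(s, 2)), Rational(1, 2))) (Function('E')(s, q) = Mul(Rational(1, 2), Pow(Add(Pow(s, 2), Pow(q, 2)), Rational(1, 2))) = Mul(Rational(1, 2), Pow(Add(Pow(q, 2), Pow(s, 2)), Rational(1, 2))))
b = -1311 (b = Add(-4, -1307) = -1311)
Add(b, Mul(-1, Function('E')(-64, Mul(18, 3)))) = Add(-1311, Mul(-1, Mul(Rational(1, 2), Pow(Add(Pow(Mul(18, 3), 2), Pow(-64, 2)), Rational(1, 2))))) = Add(-1311, Mul(-1, Mul(Rational(1, 2), Pow(Add(Pow(54, 2), 4096), Rational(1, 2))))) = Add(-1311, Mul(-1, Mul(Rational(1, 2), Pow(Add(2916, 4096), Rational(1, 2))))) = Add(-1311, Mul(-1, Mul(Rational(1, 2), Pow(7012, Rational(1, 2))))) = Add(-1311, Mul(-1, Mul(Rational(1, 2), Mul(2, Pow(1753, Rational(1, 2)))))) = Add(-1311, Mul(-1, Pow(1753, Rational(1, 2))))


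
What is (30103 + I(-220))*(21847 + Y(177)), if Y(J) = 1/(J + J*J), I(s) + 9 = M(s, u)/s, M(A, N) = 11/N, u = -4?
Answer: 552374863538581/840160 ≈ 6.5746e+8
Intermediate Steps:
I(s) = -9 - 11/(4*s) (I(s) = -9 + (11/(-4))/s = -9 + (11*(-1/4))/s = -9 - 11/(4*s))
Y(J) = 1/(J + J**2)
(30103 + I(-220))*(21847 + Y(177)) = (30103 + (-9 - 11/4/(-220)))*(21847 + 1/(177*(1 + 177))) = (30103 + (-9 - 11/4*(-1/220)))*(21847 + (1/177)/178) = (30103 + (-9 + 1/80))*(21847 + (1/177)*(1/178)) = (30103 - 719/80)*(21847 + 1/31506) = (2407521/80)*(688311583/31506) = 552374863538581/840160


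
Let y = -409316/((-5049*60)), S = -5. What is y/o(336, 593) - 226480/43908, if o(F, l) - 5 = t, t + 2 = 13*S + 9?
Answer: -76131132511/14687061345 ≈ -5.1835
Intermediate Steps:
t = -58 (t = -2 + (13*(-5) + 9) = -2 + (-65 + 9) = -2 - 56 = -58)
o(F, l) = -53 (o(F, l) = 5 - 58 = -53)
y = 102329/75735 (y = -409316/(-302940) = -409316*(-1/302940) = 102329/75735 ≈ 1.3511)
y/o(336, 593) - 226480/43908 = (102329/75735)/(-53) - 226480/43908 = (102329/75735)*(-1/53) - 226480*1/43908 = -102329/4013955 - 56620/10977 = -76131132511/14687061345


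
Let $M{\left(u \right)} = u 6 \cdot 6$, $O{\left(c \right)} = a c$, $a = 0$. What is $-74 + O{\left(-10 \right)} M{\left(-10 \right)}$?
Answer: $-74$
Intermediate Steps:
$O{\left(c \right)} = 0$ ($O{\left(c \right)} = 0 c = 0$)
$M{\left(u \right)} = 36 u$ ($M{\left(u \right)} = 6 u 6 = 36 u$)
$-74 + O{\left(-10 \right)} M{\left(-10 \right)} = -74 + 0 \cdot 36 \left(-10\right) = -74 + 0 \left(-360\right) = -74 + 0 = -74$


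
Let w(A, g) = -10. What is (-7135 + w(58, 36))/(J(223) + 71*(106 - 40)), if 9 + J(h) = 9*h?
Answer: -7145/6684 ≈ -1.0690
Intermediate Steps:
J(h) = -9 + 9*h
(-7135 + w(58, 36))/(J(223) + 71*(106 - 40)) = (-7135 - 10)/((-9 + 9*223) + 71*(106 - 40)) = -7145/((-9 + 2007) + 71*66) = -7145/(1998 + 4686) = -7145/6684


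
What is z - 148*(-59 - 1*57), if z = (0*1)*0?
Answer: 17168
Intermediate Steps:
z = 0 (z = 0*0 = 0)
z - 148*(-59 - 1*57) = 0 - 148*(-59 - 1*57) = 0 - 148*(-59 - 57) = 0 - 148*(-116) = 0 + 17168 = 17168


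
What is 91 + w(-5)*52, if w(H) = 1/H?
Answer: 403/5 ≈ 80.600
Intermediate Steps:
91 + w(-5)*52 = 91 + 52/(-5) = 91 - ⅕*52 = 91 - 52/5 = 403/5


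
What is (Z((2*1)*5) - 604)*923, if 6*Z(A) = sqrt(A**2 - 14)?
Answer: -557492 + 923*sqrt(86)/6 ≈ -5.5607e+5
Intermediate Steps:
Z(A) = sqrt(-14 + A**2)/6 (Z(A) = sqrt(A**2 - 14)/6 = sqrt(-14 + A**2)/6)
(Z((2*1)*5) - 604)*923 = (sqrt(-14 + ((2*1)*5)**2)/6 - 604)*923 = (sqrt(-14 + (2*5)**2)/6 - 604)*923 = (sqrt(-14 + 10**2)/6 - 604)*923 = (sqrt(-14 + 100)/6 - 604)*923 = (sqrt(86)/6 - 604)*923 = (-604 + sqrt(86)/6)*923 = -557492 + 923*sqrt(86)/6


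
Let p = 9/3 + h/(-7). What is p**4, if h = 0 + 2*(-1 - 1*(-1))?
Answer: 81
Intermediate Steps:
h = 0 (h = 0 + 2*(-1 + 1) = 0 + 2*0 = 0 + 0 = 0)
p = 3 (p = 9/3 + 0/(-7) = 9*(1/3) + 0*(-1/7) = 3 + 0 = 3)
p**4 = 3**4 = 81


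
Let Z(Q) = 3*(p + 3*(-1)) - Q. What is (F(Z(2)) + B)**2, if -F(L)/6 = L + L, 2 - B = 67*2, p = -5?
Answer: 32400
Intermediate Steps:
B = -132 (B = 2 - 67*2 = 2 - 1*134 = 2 - 134 = -132)
Z(Q) = -24 - Q (Z(Q) = 3*(-5 + 3*(-1)) - Q = 3*(-5 - 3) - Q = 3*(-8) - Q = -24 - Q)
F(L) = -12*L (F(L) = -6*(L + L) = -12*L)
(F(Z(2)) + B)**2 = (-12*(-24 - 1*2) - 132)**2 = (-12*(-24 - 2) - 132)**2 = (-12*(-26) - 132)**2 = (312 - 132)**2 = 180**2 = 32400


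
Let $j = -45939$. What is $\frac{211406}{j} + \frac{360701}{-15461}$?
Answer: $- \frac{19838791405}{710262879} \approx -27.932$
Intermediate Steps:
$\frac{211406}{j} + \frac{360701}{-15461} = \frac{211406}{-45939} + \frac{360701}{-15461} = 211406 \left(- \frac{1}{45939}\right) + 360701 \left(- \frac{1}{15461}\right) = - \frac{211406}{45939} - \frac{360701}{15461} = - \frac{19838791405}{710262879}$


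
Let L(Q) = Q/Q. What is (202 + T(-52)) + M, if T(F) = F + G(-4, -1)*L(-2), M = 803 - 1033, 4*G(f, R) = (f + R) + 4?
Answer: -321/4 ≈ -80.250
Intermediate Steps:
L(Q) = 1
G(f, R) = 1 + R/4 + f/4 (G(f, R) = ((f + R) + 4)/4 = ((R + f) + 4)/4 = (4 + R + f)/4 = 1 + R/4 + f/4)
M = -230
T(F) = -1/4 + F (T(F) = F + (1 + (1/4)*(-1) + (1/4)*(-4))*1 = F + (1 - 1/4 - 1)*1 = F - 1/4*1 = F - 1/4 = -1/4 + F)
(202 + T(-52)) + M = (202 + (-1/4 - 52)) - 230 = (202 - 209/4) - 230 = 599/4 - 230 = -321/4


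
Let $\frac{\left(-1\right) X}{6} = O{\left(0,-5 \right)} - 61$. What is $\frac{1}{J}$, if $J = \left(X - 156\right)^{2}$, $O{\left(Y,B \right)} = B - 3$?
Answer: $\frac{1}{66564} \approx 1.5023 \cdot 10^{-5}$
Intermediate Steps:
$O{\left(Y,B \right)} = -3 + B$
$X = 414$ ($X = - 6 \left(\left(-3 - 5\right) - 61\right) = - 6 \left(-8 - 61\right) = \left(-6\right) \left(-69\right) = 414$)
$J = 66564$ ($J = \left(414 - 156\right)^{2} = 258^{2} = 66564$)
$\frac{1}{J} = \frac{1}{66564}$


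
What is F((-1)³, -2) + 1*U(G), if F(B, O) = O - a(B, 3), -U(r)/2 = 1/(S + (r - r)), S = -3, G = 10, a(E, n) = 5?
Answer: -19/3 ≈ -6.3333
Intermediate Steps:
U(r) = ⅔ (U(r) = -2/(-3 + (r - r)) = -2/(-3 + 0) = -2/(-3) = -2*(-⅓) = ⅔)
F(B, O) = -5 + O (F(B, O) = O - 1*5 = O - 5 = -5 + O)
F((-1)³, -2) + 1*U(G) = (-5 - 2) + 1*(⅔) = -7 + ⅔ = -19/3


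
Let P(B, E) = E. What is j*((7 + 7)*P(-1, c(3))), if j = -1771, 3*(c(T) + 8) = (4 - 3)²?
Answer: 570262/3 ≈ 1.9009e+5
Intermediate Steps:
c(T) = -23/3 (c(T) = -8 + (4 - 3)²/3 = -8 + (⅓)*1² = -8 + (⅓)*1 = -8 + ⅓ = -23/3)
j*((7 + 7)*P(-1, c(3))) = -1771*(7 + 7)*(-23)/3 = -24794*(-23)/3 = -1771*(-322/3) = 570262/3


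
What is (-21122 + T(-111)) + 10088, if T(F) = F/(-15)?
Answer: -55133/5 ≈ -11027.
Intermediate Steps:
T(F) = -F/15 (T(F) = F*(-1/15) = -F/15)
(-21122 + T(-111)) + 10088 = (-21122 - 1/15*(-111)) + 10088 = (-21122 + 37/5) + 10088 = -105573/5 + 10088 = -55133/5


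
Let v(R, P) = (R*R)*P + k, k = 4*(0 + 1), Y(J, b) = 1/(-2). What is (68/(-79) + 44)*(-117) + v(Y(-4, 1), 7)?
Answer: -1593127/316 ≈ -5041.5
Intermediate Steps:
Y(J, b) = -1/2
k = 4 (k = 4*1 = 4)
v(R, P) = 4 + P*R**2 (v(R, P) = (R*R)*P + 4 = R**2*P + 4 = P*R**2 + 4 = 4 + P*R**2)
(68/(-79) + 44)*(-117) + v(Y(-4, 1), 7) = (68/(-79) + 44)*(-117) + (4 + 7*(-1/2)**2) = (68*(-1/79) + 44)*(-117) + (4 + 7*(1/4)) = (-68/79 + 44)*(-117) + (4 + 7/4) = (3408/79)*(-117) + 23/4 = -398736/79 + 23/4 = -1593127/316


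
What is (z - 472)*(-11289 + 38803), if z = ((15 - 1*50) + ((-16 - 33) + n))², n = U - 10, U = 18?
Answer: 145934256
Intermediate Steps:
n = 8 (n = 18 - 10 = 8)
z = 5776 (z = ((15 - 1*50) + ((-16 - 33) + 8))² = ((15 - 50) + (-49 + 8))² = (-35 - 41)² = (-76)² = 5776)
(z - 472)*(-11289 + 38803) = (5776 - 472)*(-11289 + 38803) = 5304*27514 = 145934256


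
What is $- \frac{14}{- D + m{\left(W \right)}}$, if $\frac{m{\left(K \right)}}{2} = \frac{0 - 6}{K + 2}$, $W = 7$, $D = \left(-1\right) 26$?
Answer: $- \frac{21}{37} \approx -0.56757$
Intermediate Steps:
$D = -26$
$m{\left(K \right)} = - \frac{12}{2 + K}$ ($m{\left(K \right)} = 2 \frac{0 - 6}{K + 2} = 2 \left(- \frac{6}{2 + K}\right) = - \frac{12}{2 + K}$)
$- \frac{14}{- D + m{\left(W \right)}} = - \frac{14}{\left(-1\right) \left(-26\right) - \frac{12}{2 + 7}} = - \frac{14}{26 - \frac{12}{9}} = - \frac{14}{26 - \frac{4}{3}} = - \frac{14}{\frac{74}{3}} = \left(-14\right) \frac{3}{74} = - \frac{21}{37}$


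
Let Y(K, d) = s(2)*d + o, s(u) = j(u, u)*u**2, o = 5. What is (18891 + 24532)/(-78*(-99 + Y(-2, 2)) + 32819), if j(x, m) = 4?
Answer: 43423/37655 ≈ 1.1532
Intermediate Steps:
s(u) = 4*u**2
Y(K, d) = 5 + 16*d (Y(K, d) = (4*2**2)*d + 5 = (4*4)*d + 5 = 16*d + 5 = 5 + 16*d)
(18891 + 24532)/(-78*(-99 + Y(-2, 2)) + 32819) = (18891 + 24532)/(-78*(-99 + (5 + 16*2)) + 32819) = 43423/(-78*(-99 + (5 + 32)) + 32819) = 43423/(-78*(-99 + 37) + 32819) = 43423/(-78*(-62) + 32819) = 43423/(4836 + 32819) = 43423/37655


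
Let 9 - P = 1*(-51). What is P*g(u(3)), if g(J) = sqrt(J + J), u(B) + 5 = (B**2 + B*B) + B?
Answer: 240*sqrt(2) ≈ 339.41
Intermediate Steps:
P = 60 (P = 9 - (-51) = 9 - 1*(-51) = 9 + 51 = 60)
u(B) = -5 + B + 2*B**2 (u(B) = -5 + ((B**2 + B*B) + B) = -5 + ((B**2 + B**2) + B) = -5 + (2*B**2 + B) = -5 + (B + 2*B**2) = -5 + B + 2*B**2)
g(J) = sqrt(2)*sqrt(J) (g(J) = sqrt(2*J) = sqrt(2)*sqrt(J))
P*g(u(3)) = 60*(sqrt(2)*sqrt(-5 + 3 + 2*3**2)) = 60*(sqrt(2)*sqrt(-5 + 3 + 2*9)) = 60*(sqrt(2)*sqrt(-5 + 3 + 18)) = 60*(sqrt(2)*sqrt(16)) = 60*(sqrt(2)*4) = 60*(4*sqrt(2)) = 240*sqrt(2)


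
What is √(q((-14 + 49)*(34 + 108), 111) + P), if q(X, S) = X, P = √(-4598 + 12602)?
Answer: √(4970 + 2*√2001) ≈ 71.130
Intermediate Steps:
P = 2*√2001 (P = √8004 = 2*√2001 ≈ 89.465)
√(q((-14 + 49)*(34 + 108), 111) + P) = √((-14 + 49)*(34 + 108) + 2*√2001) = √(35*142 + 2*√2001) = √(4970 + 2*√2001)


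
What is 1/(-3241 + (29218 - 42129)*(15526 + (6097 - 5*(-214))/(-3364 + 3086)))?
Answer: -278/55635187569 ≈ -4.9968e-9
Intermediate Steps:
1/(-3241 + (29218 - 42129)*(15526 + (6097 - 5*(-214))/(-3364 + 3086))) = 1/(-3241 - 12911*(15526 + (6097 + 1070)/(-278))) = 1/(-3241 - 12911*(15526 + 7167*(-1/278))) = 1/(-3241 - 12911*(15526 - 7167/278)) = 1/(-3241 - 12911*4309061/278) = 1/(-3241 - 55634286571/278) = 1/(-55635187569/278) = -278/55635187569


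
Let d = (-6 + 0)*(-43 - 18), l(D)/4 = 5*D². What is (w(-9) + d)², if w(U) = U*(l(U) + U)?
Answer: 199741689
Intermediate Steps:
l(D) = 20*D² (l(D) = 4*(5*D²) = 20*D²)
w(U) = U*(U + 20*U²) (w(U) = U*(20*U² + U) = U*(U + 20*U²))
d = 366 (d = -6*(-61) = 366)
(w(-9) + d)² = ((-9)²*(1 + 20*(-9)) + 366)² = (81*(1 - 180) + 366)² = (81*(-179) + 366)² = (-14499 + 366)² = (-14133)² = 199741689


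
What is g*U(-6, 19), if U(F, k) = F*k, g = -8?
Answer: 912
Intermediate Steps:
g*U(-6, 19) = -(-48)*19 = -8*(-114) = 912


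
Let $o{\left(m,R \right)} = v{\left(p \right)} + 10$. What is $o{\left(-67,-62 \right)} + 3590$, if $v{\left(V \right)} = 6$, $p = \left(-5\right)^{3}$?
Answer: $3606$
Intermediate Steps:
$p = -125$
$o{\left(m,R \right)} = 16$ ($o{\left(m,R \right)} = 6 + 10 = 16$)
$o{\left(-67,-62 \right)} + 3590 = 16 + 3590 = 3606$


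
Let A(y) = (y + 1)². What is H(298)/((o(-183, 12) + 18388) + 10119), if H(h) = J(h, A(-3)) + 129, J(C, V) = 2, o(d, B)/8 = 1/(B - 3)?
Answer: 1179/256571 ≈ 0.0045952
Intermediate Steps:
A(y) = (1 + y)²
o(d, B) = 8/(-3 + B) (o(d, B) = 8/(B - 3) = 8/(-3 + B))
H(h) = 131 (H(h) = 2 + 129 = 131)
H(298)/((o(-183, 12) + 18388) + 10119) = 131/((8/(-3 + 12) + 18388) + 10119) = 131/((8/9 + 18388) + 10119) = 131/(165500/9 + 10119) = 131/(256571/9) = 131*(9/256571) = 1179/256571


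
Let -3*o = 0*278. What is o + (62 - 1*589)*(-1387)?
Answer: 730949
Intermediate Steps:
o = 0 (o = -0*278 = -⅓*0 = 0)
o + (62 - 1*589)*(-1387) = 0 + (62 - 1*589)*(-1387) = 0 + (62 - 589)*(-1387) = 0 - 527*(-1387) = 0 + 730949 = 730949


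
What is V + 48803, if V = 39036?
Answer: 87839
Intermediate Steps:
V + 48803 = 39036 + 48803 = 87839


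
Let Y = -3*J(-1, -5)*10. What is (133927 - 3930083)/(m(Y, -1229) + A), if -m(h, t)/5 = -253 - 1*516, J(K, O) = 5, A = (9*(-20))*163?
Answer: 3796156/25495 ≈ 148.90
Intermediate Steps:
A = -29340 (A = -180*163 = -29340)
Y = -150 (Y = -3*5*10 = -15*10 = -150)
m(h, t) = 3845 (m(h, t) = -5*(-253 - 1*516) = -5*(-253 - 516) = -5*(-769) = 3845)
(133927 - 3930083)/(m(Y, -1229) + A) = (133927 - 3930083)/(3845 - 29340) = -3796156/(-25495) = -3796156*(-1/25495) = 3796156/25495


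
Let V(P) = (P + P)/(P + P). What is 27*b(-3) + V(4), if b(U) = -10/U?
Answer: 91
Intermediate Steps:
V(P) = 1 (V(P) = (2*P)/((2*P)) = (2*P)*(1/(2*P)) = 1)
27*b(-3) + V(4) = 27*(-10/(-3)) + 1 = 27*(-10*(-⅓)) + 1 = 27*(10/3) + 1 = 90 + 1 = 91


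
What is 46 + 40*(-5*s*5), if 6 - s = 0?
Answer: -5954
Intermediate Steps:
s = 6 (s = 6 - 1*0 = 6 + 0 = 6)
46 + 40*(-5*s*5) = 46 + 40*(-5*6*5) = 46 + 40*(-30*5) = 46 + 40*(-150) = 46 - 6000 = -5954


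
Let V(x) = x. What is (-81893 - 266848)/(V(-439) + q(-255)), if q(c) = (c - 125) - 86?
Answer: 348741/905 ≈ 385.35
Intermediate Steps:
q(c) = -211 + c (q(c) = (-125 + c) - 86 = -211 + c)
(-81893 - 266848)/(V(-439) + q(-255)) = (-81893 - 266848)/(-439 + (-211 - 255)) = -348741/(-439 - 466) = -348741/(-905) = -348741*(-1/905) = 348741/905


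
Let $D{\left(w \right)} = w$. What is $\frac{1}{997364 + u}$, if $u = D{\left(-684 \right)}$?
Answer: $\frac{1}{996680} \approx 1.0033 \cdot 10^{-6}$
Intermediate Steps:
$u = -684$
$\frac{1}{997364 + u} = \frac{1}{997364 - 684} = \frac{1}{996680}$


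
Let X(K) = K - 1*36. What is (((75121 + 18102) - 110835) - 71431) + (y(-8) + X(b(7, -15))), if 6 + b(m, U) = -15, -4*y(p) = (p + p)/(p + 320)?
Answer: -6949799/78 ≈ -89100.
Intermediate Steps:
y(p) = -p/(2*(320 + p)) (y(p) = -(p + p)/(4*(p + 320)) = -2*p/(4*(320 + p)) = -p/(2*(320 + p)))
b(m, U) = -21 (b(m, U) = -6 - 15 = -21)
X(K) = -36 + K (X(K) = K - 36 = -36 + K)
(((75121 + 18102) - 110835) - 71431) + (y(-8) + X(b(7, -15))) = (((75121 + 18102) - 110835) - 71431) + (-1*(-8)/(640 + 2*(-8)) + (-36 - 21)) = ((93223 - 110835) - 71431) + (-1*(-8)/(640 - 16) - 57) = (-17612 - 71431) + (-1*(-8)/624 - 57) = -89043 + (-1*(-8)*1/624 - 57) = -89043 + (1/78 - 57) = -89043 - 4445/78 = -6949799/78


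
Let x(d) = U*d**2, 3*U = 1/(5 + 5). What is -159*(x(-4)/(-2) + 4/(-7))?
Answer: 4664/35 ≈ 133.26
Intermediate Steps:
U = 1/30 (U = 1/(3*(5 + 5)) = (1/3)/10 = (1/3)*(1/10) = 1/30 ≈ 0.033333)
x(d) = d**2/30
-159*(x(-4)/(-2) + 4/(-7)) = -159*(((1/30)*(-4)**2)/(-2) + 4/(-7)) = -159*(((1/30)*16)*(-1/2) + 4*(-1/7)) = -159*((8/15)*(-1/2) - 4/7) = -159*(-4/15 - 4/7) = -159*(-88/105) = 4664/35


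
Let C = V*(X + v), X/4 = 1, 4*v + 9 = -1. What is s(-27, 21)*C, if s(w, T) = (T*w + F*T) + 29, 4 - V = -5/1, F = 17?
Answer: -4887/2 ≈ -2443.5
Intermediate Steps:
v = -5/2 (v = -9/4 + (¼)*(-1) = -9/4 - ¼ = -5/2 ≈ -2.5000)
X = 4 (X = 4*1 = 4)
V = 9 (V = 4 - (-5)/1 = 4 - (-5) = 4 - 1*(-5) = 4 + 5 = 9)
s(w, T) = 29 + 17*T + T*w (s(w, T) = (T*w + 17*T) + 29 = (17*T + T*w) + 29 = 29 + 17*T + T*w)
C = 27/2 (C = 9*(4 - 5/2) = 9*(3/2) = 27/2 ≈ 13.500)
s(-27, 21)*C = (29 + 17*21 + 21*(-27))*(27/2) = (29 + 357 - 567)*(27/2) = -181*27/2 = -4887/2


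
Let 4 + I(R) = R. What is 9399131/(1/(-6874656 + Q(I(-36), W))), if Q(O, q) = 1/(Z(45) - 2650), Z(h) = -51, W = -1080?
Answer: -174527255076350267/2701 ≈ -6.4616e+13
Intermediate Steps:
I(R) = -4 + R
Q(O, q) = -1/2701 (Q(O, q) = 1/(-51 - 2650) = 1/(-2701) = -1/2701)
9399131/(1/(-6874656 + Q(I(-36), W))) = 9399131/(1/(-6874656 - 1/2701)) = 9399131/(1/(-18568445857/2701)) = 9399131/(-2701/18568445857) = 9399131*(-18568445857/2701) = -174527255076350267/2701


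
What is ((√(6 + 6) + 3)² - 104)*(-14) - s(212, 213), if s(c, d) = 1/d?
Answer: 247505/213 - 168*√3 ≈ 871.01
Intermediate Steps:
((√(6 + 6) + 3)² - 104)*(-14) - s(212, 213) = ((√(6 + 6) + 3)² - 104)*(-14) - 1/213 = ((√12 + 3)² - 104)*(-14) - 1*1/213 = ((2*√3 + 3)² - 104)*(-14) - 1/213 = ((3 + 2*√3)² - 104)*(-14) - 1/213 = (-104 + (3 + 2*√3)²)*(-14) - 1/213 = (1456 - 14*(3 + 2*√3)²) - 1/213 = 310127/213 - 14*(3 + 2*√3)²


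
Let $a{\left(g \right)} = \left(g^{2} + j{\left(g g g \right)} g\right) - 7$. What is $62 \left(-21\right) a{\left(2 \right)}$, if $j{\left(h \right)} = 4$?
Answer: $-6510$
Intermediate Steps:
$a{\left(g \right)} = -7 + g^{2} + 4 g$ ($a{\left(g \right)} = \left(g^{2} + 4 g\right) - 7 = -7 + g^{2} + 4 g$)
$62 \left(-21\right) a{\left(2 \right)} = 62 \left(-21\right) \left(-7 + 2^{2} + 4 \cdot 2\right) = - 1302 \left(-7 + 4 + 8\right) = \left(-1302\right) 5 = -6510$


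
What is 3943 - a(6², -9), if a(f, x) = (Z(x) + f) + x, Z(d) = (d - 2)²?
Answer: 3795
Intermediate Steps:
Z(d) = (-2 + d)²
a(f, x) = f + x + (-2 + x)² (a(f, x) = ((-2 + x)² + f) + x = (f + (-2 + x)²) + x = f + x + (-2 + x)²)
3943 - a(6², -9) = 3943 - (6² - 9 + (-2 - 9)²) = 3943 - (36 - 9 + (-11)²) = 3943 - (36 - 9 + 121) = 3943 - 1*148 = 3943 - 148 = 3795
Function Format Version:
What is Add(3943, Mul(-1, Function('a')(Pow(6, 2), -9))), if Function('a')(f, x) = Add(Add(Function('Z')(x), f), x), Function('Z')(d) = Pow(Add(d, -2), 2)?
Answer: 3795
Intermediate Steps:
Function('Z')(d) = Pow(Add(-2, d), 2)
Function('a')(f, x) = Add(f, x, Pow(Add(-2, x), 2)) (Function('a')(f, x) = Add(Add(Pow(Add(-2, x), 2), f), x) = Add(Add(f, Pow(Add(-2, x), 2)), x) = Add(f, x, Pow(Add(-2, x), 2)))
Add(3943, Mul(-1, Function('a')(Pow(6, 2), -9))) = Add(3943, Mul(-1, Add(Pow(6, 2), -9, Pow(Add(-2, -9), 2)))) = Add(3943, Mul(-1, Add(36, -9, Pow(-11, 2)))) = Add(3943, Mul(-1, Add(36, -9, 121))) = Add(3943, Mul(-1, 148)) = Add(3943, -148) = 3795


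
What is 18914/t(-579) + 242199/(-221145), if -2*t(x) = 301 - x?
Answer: -142976803/3243460 ≈ -44.082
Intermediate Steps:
t(x) = -301/2 + x/2 (t(x) = -(301 - x)/2 = -301/2 + x/2)
18914/t(-579) + 242199/(-221145) = 18914/(-301/2 + (½)*(-579)) + 242199/(-221145) = 18914/(-301/2 - 579/2) + 242199*(-1/221145) = 18914/(-440) - 80733/73715 = 18914*(-1/440) - 80733/73715 = -9457/220 - 80733/73715 = -142976803/3243460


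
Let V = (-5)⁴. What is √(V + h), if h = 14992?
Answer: √15617 ≈ 124.97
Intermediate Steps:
V = 625
√(V + h) = √(625 + 14992) = √15617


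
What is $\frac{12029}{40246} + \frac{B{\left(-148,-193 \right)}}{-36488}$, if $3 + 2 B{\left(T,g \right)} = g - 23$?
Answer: $\frac{443321089}{1468496048} \approx 0.30189$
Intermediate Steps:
$B{\left(T,g \right)} = -13 + \frac{g}{2}$ ($B{\left(T,g \right)} = - \frac{3}{2} + \frac{g - 23}{2} = - \frac{3}{2} + \frac{-23 + g}{2} = - \frac{3}{2} + \left(- \frac{23}{2} + \frac{g}{2}\right) = -13 + \frac{g}{2}$)
$\frac{12029}{40246} + \frac{B{\left(-148,-193 \right)}}{-36488} = \frac{12029}{40246} + \frac{-13 + \frac{1}{2} \left(-193\right)}{-36488} = 12029 \cdot \frac{1}{40246} + \left(-13 - \frac{193}{2}\right) \left(- \frac{1}{36488}\right) = \frac{12029}{40246} - - \frac{219}{72976} = \frac{12029}{40246} + \frac{219}{72976} = \frac{443321089}{1468496048}$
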